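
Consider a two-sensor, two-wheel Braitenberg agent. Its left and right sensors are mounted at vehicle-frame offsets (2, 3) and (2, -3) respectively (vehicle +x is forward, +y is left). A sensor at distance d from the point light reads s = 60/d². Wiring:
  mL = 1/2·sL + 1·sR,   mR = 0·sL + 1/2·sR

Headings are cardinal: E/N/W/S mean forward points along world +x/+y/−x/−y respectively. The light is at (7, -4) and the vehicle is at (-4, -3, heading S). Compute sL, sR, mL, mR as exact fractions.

12/13 60/197 1962/2561 30/197

left sensor world pos  = (-1, -5); dL² = 65
right sensor world pos = (-7, -5); dR² = 197
sL = 60/65 = 12/13
sR = 60/197 = 60/197
mL = 1/2·sL + 1·sR = 1962/2561
mR = 0·sL + 1/2·sR = 30/197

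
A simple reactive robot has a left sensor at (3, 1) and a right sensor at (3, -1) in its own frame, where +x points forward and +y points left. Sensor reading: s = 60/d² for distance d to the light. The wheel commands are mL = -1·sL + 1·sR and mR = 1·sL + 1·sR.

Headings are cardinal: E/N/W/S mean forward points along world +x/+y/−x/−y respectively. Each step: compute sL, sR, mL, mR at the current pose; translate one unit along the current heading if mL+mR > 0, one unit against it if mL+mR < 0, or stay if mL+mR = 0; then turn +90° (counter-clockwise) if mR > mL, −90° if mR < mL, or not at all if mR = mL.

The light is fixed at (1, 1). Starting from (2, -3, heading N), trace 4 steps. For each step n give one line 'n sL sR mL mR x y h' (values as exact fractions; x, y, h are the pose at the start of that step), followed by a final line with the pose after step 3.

0 60 12 -48 72 2 -3 N
1 3 15/2 9/2 21/2 2 -2 W
2 60/37 60/37 0 120/37 1 -2 S
3 10/3 30/17 -80/51 260/51 1 -3 E
final 2 -3 N

n=0: pose=(2,-3,N); sL=60, sR=12; mL=-48, mR=72; mL+mR=24 → advance +1; mR−mL=120 → turn +1·90°
n=1: pose=(2,-2,W); sL=3, sR=15/2; mL=9/2, mR=21/2; mL+mR=15 → advance +1; mR−mL=6 → turn +1·90°
n=2: pose=(1,-2,S); sL=60/37, sR=60/37; mL=0, mR=120/37; mL+mR=120/37 → advance +1; mR−mL=120/37 → turn +1·90°
n=3: pose=(1,-3,E); sL=10/3, sR=30/17; mL=-80/51, mR=260/51; mL+mR=60/17 → advance +1; mR−mL=20/3 → turn +1·90°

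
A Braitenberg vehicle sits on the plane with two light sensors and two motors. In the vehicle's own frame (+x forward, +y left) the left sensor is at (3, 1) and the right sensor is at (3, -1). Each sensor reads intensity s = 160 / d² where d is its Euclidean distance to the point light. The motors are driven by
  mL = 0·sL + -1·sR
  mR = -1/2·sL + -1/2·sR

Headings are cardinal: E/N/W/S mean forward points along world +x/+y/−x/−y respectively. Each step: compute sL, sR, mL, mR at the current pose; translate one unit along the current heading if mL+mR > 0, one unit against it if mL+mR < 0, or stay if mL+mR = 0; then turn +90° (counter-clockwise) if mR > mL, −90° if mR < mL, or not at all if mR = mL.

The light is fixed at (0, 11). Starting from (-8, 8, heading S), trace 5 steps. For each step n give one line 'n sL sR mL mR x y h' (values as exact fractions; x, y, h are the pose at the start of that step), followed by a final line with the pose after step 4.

n=0: pose=(-8,8,S); sL=32/17, sR=160/117; mL=-160/117, mR=-3232/1989; mL+mR=-1984/663 → advance -1; mR−mL=-512/1989 → turn -1·90°
n=1: pose=(-8,9,W); sL=16/13, sR=80/61; mL=-80/61, mR=-1008/793; mL+mR=-2048/793 → advance -1; mR−mL=32/793 → turn +1·90°
n=2: pose=(-7,9,S); sL=160/61, sR=160/89; mL=-160/89, mR=-12000/5429; mL+mR=-21760/5429 → advance -1; mR−mL=-2240/5429 → turn -1·90°
n=3: pose=(-7,10,W); sL=20/13, sR=8/5; mL=-8/5, mR=-102/65; mL+mR=-206/65 → advance -1; mR−mL=2/65 → turn +1·90°
n=4: pose=(-6,10,S); sL=160/41, sR=32/13; mL=-32/13, mR=-1696/533; mL+mR=-3008/533 → advance -1; mR−mL=-384/533 → turn -1·90°

0 32/17 160/117 -160/117 -3232/1989 -8 8 S
1 16/13 80/61 -80/61 -1008/793 -8 9 W
2 160/61 160/89 -160/89 -12000/5429 -7 9 S
3 20/13 8/5 -8/5 -102/65 -7 10 W
4 160/41 32/13 -32/13 -1696/533 -6 10 S
final -6 11 W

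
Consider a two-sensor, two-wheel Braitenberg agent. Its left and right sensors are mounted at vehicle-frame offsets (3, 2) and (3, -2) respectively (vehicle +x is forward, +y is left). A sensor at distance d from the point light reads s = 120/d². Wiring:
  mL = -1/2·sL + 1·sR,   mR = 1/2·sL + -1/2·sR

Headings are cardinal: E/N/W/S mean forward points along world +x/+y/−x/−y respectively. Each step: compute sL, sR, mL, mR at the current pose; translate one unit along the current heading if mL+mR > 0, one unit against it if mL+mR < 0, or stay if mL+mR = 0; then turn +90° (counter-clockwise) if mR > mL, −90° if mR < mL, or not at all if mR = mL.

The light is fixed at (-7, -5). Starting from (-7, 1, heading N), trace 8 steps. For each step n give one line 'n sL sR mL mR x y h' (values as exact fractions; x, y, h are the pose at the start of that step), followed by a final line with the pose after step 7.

n=0: pose=(-7,1,N); sL=24/17, sR=24/17; mL=12/17, mR=0; mL+mR=12/17 → advance +1; mR−mL=-12/17 → turn -1·90°
n=1: pose=(-7,2,E); sL=4/3, sR=60/17; mL=146/51, mR=-56/51; mL+mR=30/17 → advance +1; mR−mL=-202/51 → turn -1·90°
n=2: pose=(-6,2,S); sL=24/5, sR=120/17; mL=396/85, mR=-96/85; mL+mR=60/17 → advance +1; mR−mL=-492/85 → turn -1·90°
n=3: pose=(-6,1,W); sL=6, sR=30/17; mL=-21/17, mR=36/17; mL+mR=15/17 → advance +1; mR−mL=57/17 → turn +1·90°
n=4: pose=(-7,1,S); sL=120/13, sR=120/13; mL=60/13, mR=0; mL+mR=60/13 → advance +1; mR−mL=-60/13 → turn -1·90°
n=5: pose=(-7,0,W); sL=20/3, sR=60/29; mL=-110/87, mR=200/87; mL+mR=30/29 → advance +1; mR−mL=310/87 → turn +1·90°
n=6: pose=(-8,0,S); sL=24, sR=120/13; mL=-36/13, mR=96/13; mL+mR=60/13 → advance +1; mR−mL=132/13 → turn +1·90°
n=7: pose=(-8,-1,E); sL=3, sR=15; mL=27/2, mR=-6; mL+mR=15/2 → advance +1; mR−mL=-39/2 → turn -1·90°

0 24/17 24/17 12/17 0 -7 1 N
1 4/3 60/17 146/51 -56/51 -7 2 E
2 24/5 120/17 396/85 -96/85 -6 2 S
3 6 30/17 -21/17 36/17 -6 1 W
4 120/13 120/13 60/13 0 -7 1 S
5 20/3 60/29 -110/87 200/87 -7 0 W
6 24 120/13 -36/13 96/13 -8 0 S
7 3 15 27/2 -6 -8 -1 E
final -7 -1 S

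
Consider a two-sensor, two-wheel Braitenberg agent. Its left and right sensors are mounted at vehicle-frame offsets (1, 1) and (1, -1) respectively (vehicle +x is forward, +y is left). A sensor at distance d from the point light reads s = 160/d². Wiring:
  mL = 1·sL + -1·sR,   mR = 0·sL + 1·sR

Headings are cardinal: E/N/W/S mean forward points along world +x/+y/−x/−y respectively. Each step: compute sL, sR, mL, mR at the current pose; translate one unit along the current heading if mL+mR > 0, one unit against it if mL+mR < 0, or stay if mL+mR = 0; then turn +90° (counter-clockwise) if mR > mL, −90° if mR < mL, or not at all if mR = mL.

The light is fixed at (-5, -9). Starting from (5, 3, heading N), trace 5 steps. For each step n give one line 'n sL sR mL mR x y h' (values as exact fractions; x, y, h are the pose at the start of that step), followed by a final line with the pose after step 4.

0 16/25 16/29 64/725 16/29 5 3 N
1 32/45 160/277 1664/12465 160/277 5 4 W
2 40/61 10/13 -90/793 10/13 4 4 S
3 160/269 160/221 -7680/59449 160/221 4 3 E
4 16/25 16/29 64/725 16/29 5 3 N
final 5 4 W

n=0: pose=(5,3,N); sL=16/25, sR=16/29; mL=64/725, mR=16/29; mL+mR=16/25 → advance +1; mR−mL=336/725 → turn +1·90°
n=1: pose=(5,4,W); sL=32/45, sR=160/277; mL=1664/12465, mR=160/277; mL+mR=32/45 → advance +1; mR−mL=5536/12465 → turn +1·90°
n=2: pose=(4,4,S); sL=40/61, sR=10/13; mL=-90/793, mR=10/13; mL+mR=40/61 → advance +1; mR−mL=700/793 → turn +1·90°
n=3: pose=(4,3,E); sL=160/269, sR=160/221; mL=-7680/59449, mR=160/221; mL+mR=160/269 → advance +1; mR−mL=50720/59449 → turn +1·90°
n=4: pose=(5,3,N); sL=16/25, sR=16/29; mL=64/725, mR=16/29; mL+mR=16/25 → advance +1; mR−mL=336/725 → turn +1·90°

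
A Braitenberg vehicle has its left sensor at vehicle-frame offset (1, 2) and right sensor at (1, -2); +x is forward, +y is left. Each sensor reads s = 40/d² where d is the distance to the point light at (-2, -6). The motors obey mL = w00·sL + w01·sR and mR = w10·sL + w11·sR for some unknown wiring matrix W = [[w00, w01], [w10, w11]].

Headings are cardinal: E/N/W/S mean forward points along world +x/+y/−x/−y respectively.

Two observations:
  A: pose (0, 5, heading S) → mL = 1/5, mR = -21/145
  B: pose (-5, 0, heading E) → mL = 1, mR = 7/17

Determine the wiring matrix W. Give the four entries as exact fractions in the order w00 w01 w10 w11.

obs A: pose=(0,5,S) → sL=10/29, sR=2/5, mL=1/5, mR=-21/145
obs B: pose=(-5,0,E) → sL=10/17, sR=2, mL=1, mR=7/17
sensor matrix S = [[10/29, 2/5], [10/17, 2]]; det S = 224/493
solve [mL_A; mL_B] = S·[w00; w01] and [mR_A; mR_B] = S·[w10; w11]:
  w00 = 0, w01 = 1/2, w10 = -1, w11 = 1/2

0 1/2 -1 1/2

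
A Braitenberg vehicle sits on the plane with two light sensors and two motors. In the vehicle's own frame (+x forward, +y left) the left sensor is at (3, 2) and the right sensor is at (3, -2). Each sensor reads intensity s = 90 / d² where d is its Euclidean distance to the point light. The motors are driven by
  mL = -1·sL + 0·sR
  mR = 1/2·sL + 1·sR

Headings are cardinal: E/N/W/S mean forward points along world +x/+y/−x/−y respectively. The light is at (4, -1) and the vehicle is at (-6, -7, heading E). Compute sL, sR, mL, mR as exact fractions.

18/13 90/113 -18/13 2187/1469

left sensor world pos  = (-3, -5); dL² = 65
right sensor world pos = (-3, -9); dR² = 113
sL = 90/65 = 18/13
sR = 90/113 = 90/113
mL = -1·sL + 0·sR = -18/13
mR = 1/2·sL + 1·sR = 2187/1469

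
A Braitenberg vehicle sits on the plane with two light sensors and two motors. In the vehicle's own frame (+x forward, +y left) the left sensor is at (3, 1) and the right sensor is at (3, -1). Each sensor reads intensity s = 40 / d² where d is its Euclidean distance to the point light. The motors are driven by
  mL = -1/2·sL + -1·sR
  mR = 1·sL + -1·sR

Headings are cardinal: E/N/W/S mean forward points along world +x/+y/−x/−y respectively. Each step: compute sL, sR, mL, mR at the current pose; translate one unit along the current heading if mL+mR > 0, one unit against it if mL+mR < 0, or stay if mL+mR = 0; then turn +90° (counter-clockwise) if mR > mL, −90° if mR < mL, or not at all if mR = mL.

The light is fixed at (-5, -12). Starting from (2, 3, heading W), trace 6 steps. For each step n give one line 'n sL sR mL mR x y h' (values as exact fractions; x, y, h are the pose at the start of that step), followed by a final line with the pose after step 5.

n=0: pose=(2,3,W); sL=10/53, sR=5/34; mL=-435/1802, mR=75/1802; mL+mR=-180/901 → advance -1; mR−mL=15/53 → turn +1·90°
n=1: pose=(3,3,S); sL=8/45, sR=40/193; mL=-2572/8685, mR=-256/8685; mL+mR=-2828/8685 → advance -1; mR−mL=4/15 → turn +1·90°
n=2: pose=(3,4,E); sL=4/41, sR=20/173; mL=-1166/7093, mR=-128/7093; mL+mR=-1294/7093 → advance -1; mR−mL=6/41 → turn +1·90°
n=3: pose=(2,4,N); sL=40/397, sR=8/85; mL=-4876/33745, mR=224/33745; mL+mR=-4652/33745 → advance -1; mR−mL=60/397 → turn +1·90°
n=4: pose=(2,3,W); sL=10/53, sR=5/34; mL=-435/1802, mR=75/1802; mL+mR=-180/901 → advance -1; mR−mL=15/53 → turn +1·90°
n=5: pose=(3,3,S); sL=8/45, sR=40/193; mL=-2572/8685, mR=-256/8685; mL+mR=-2828/8685 → advance -1; mR−mL=4/15 → turn +1·90°

0 10/53 5/34 -435/1802 75/1802 2 3 W
1 8/45 40/193 -2572/8685 -256/8685 3 3 S
2 4/41 20/173 -1166/7093 -128/7093 3 4 E
3 40/397 8/85 -4876/33745 224/33745 2 4 N
4 10/53 5/34 -435/1802 75/1802 2 3 W
5 8/45 40/193 -2572/8685 -256/8685 3 3 S
final 3 4 E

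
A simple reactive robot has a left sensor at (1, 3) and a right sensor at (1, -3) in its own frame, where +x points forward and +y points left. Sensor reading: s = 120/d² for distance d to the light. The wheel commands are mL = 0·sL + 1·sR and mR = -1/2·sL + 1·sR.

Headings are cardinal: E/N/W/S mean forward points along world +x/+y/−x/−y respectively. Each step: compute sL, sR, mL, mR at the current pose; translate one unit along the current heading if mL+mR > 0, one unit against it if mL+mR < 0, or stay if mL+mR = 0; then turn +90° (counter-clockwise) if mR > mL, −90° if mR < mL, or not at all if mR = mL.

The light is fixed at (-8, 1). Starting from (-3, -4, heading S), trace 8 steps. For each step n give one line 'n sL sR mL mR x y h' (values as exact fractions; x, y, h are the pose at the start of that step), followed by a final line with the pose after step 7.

n=0: pose=(-3,-4,S); sL=6/5, sR=3; mL=3, mR=12/5; mL+mR=27/5 → advance +1; mR−mL=-3/5 → turn -1·90°
n=1: pose=(-3,-5,W); sL=120/97, sR=24/5; mL=24/5, mR=2028/485; mL+mR=4356/485 → advance +1; mR−mL=-60/97 → turn -1·90°
n=2: pose=(-4,-5,N); sL=60/13, sR=60/37; mL=60/37, mR=-330/481; mL+mR=450/481 → advance +1; mR−mL=-30/13 → turn -1·90°
n=3: pose=(-4,-4,E); sL=120/29, sR=120/89; mL=120/89, mR=-1860/2581; mL+mR=1620/2581 → advance +1; mR−mL=-60/29 → turn -1·90°
n=4: pose=(-3,-4,S); sL=6/5, sR=3; mL=3, mR=12/5; mL+mR=27/5 → advance +1; mR−mL=-3/5 → turn -1·90°
n=5: pose=(-3,-5,W); sL=120/97, sR=24/5; mL=24/5, mR=2028/485; mL+mR=4356/485 → advance +1; mR−mL=-60/97 → turn -1·90°
n=6: pose=(-4,-5,N); sL=60/13, sR=60/37; mL=60/37, mR=-330/481; mL+mR=450/481 → advance +1; mR−mL=-30/13 → turn -1·90°
n=7: pose=(-4,-4,E); sL=120/29, sR=120/89; mL=120/89, mR=-1860/2581; mL+mR=1620/2581 → advance +1; mR−mL=-60/29 → turn -1·90°

0 6/5 3 3 12/5 -3 -4 S
1 120/97 24/5 24/5 2028/485 -3 -5 W
2 60/13 60/37 60/37 -330/481 -4 -5 N
3 120/29 120/89 120/89 -1860/2581 -4 -4 E
4 6/5 3 3 12/5 -3 -4 S
5 120/97 24/5 24/5 2028/485 -3 -5 W
6 60/13 60/37 60/37 -330/481 -4 -5 N
7 120/29 120/89 120/89 -1860/2581 -4 -4 E
final -3 -4 S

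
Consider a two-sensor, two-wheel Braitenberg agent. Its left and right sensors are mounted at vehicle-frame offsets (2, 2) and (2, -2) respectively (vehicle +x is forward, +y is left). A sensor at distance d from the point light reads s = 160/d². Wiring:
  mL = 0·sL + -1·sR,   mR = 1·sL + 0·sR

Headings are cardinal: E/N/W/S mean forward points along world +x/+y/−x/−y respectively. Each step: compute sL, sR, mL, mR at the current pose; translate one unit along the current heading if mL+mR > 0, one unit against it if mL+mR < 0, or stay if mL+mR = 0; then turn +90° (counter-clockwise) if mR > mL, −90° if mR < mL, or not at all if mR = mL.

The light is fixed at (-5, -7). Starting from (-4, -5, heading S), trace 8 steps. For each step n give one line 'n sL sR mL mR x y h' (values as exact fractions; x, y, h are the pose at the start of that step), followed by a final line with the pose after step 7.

n=0: pose=(-4,-5,S); sL=160/9, sR=160; mL=-160, mR=160/9; mL+mR=-1280/9 → advance -1; mR−mL=1600/9 → turn +1·90°
n=1: pose=(-4,-4,E); sL=80/17, sR=16; mL=-16, mR=80/17; mL+mR=-192/17 → advance -1; mR−mL=352/17 → turn +1·90°
n=2: pose=(-5,-4,N); sL=160/29, sR=160/29; mL=-160/29, mR=160/29; mL+mR=0 → advance +0; mR−mL=320/29 → turn +1·90°
n=3: pose=(-5,-4,W); sL=32, sR=160/29; mL=-160/29, mR=32; mL+mR=768/29 → advance +1; mR−mL=1088/29 → turn +1·90°
n=4: pose=(-6,-4,S); sL=80, sR=16; mL=-16, mR=80; mL+mR=64 → advance +1; mR−mL=96 → turn +1·90°
n=5: pose=(-6,-5,E); sL=160/17, sR=160; mL=-160, mR=160/17; mL+mR=-2560/17 → advance -1; mR−mL=2880/17 → turn +1·90°
n=6: pose=(-7,-5,N); sL=5, sR=10; mL=-10, mR=5; mL+mR=-5 → advance -1; mR−mL=15 → turn +1·90°
n=7: pose=(-7,-6,W); sL=160/17, sR=32/5; mL=-32/5, mR=160/17; mL+mR=256/85 → advance +1; mR−mL=1344/85 → turn +1·90°

0 160/9 160 -160 160/9 -4 -5 S
1 80/17 16 -16 80/17 -4 -4 E
2 160/29 160/29 -160/29 160/29 -5 -4 N
3 32 160/29 -160/29 32 -5 -4 W
4 80 16 -16 80 -6 -4 S
5 160/17 160 -160 160/17 -6 -5 E
6 5 10 -10 5 -7 -5 N
7 160/17 32/5 -32/5 160/17 -7 -6 W
final -8 -6 S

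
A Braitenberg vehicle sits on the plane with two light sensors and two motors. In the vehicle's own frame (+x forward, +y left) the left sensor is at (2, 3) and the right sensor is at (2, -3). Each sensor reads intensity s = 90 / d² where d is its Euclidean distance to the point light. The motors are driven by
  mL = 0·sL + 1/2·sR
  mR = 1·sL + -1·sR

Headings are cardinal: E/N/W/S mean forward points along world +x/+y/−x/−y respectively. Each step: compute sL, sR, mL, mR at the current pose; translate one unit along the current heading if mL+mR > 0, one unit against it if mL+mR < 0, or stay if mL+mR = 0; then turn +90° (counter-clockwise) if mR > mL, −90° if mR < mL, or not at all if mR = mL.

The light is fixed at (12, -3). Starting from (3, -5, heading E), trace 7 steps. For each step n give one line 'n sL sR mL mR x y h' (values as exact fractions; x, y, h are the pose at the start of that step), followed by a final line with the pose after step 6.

0 9/5 45/37 45/74 108/185 3 -5 E
1 90/41 90/137 45/137 8640/5617 4 -5 S
2 5/2 5/4 5/8 5/4 4 -6 E
3 90/101 90/17 45/17 -7560/1717 5 -6 N
4 45/13 45/37 45/74 1080/481 5 -7 E
5 18/17 90/13 45/13 -1296/221 6 -7 N
6 9/2 9/8 9/16 27/8 6 -8 E
final 7 -8 N

n=0: pose=(3,-5,E); sL=9/5, sR=45/37; mL=45/74, mR=108/185; mL+mR=441/370 → advance +1; mR−mL=-9/370 → turn -1·90°
n=1: pose=(4,-5,S); sL=90/41, sR=90/137; mL=45/137, mR=8640/5617; mL+mR=10485/5617 → advance +1; mR−mL=6795/5617 → turn +1·90°
n=2: pose=(4,-6,E); sL=5/2, sR=5/4; mL=5/8, mR=5/4; mL+mR=15/8 → advance +1; mR−mL=5/8 → turn +1·90°
n=3: pose=(5,-6,N); sL=90/101, sR=90/17; mL=45/17, mR=-7560/1717; mL+mR=-3015/1717 → advance -1; mR−mL=-12105/1717 → turn -1·90°
n=4: pose=(5,-7,E); sL=45/13, sR=45/37; mL=45/74, mR=1080/481; mL+mR=2745/962 → advance +1; mR−mL=1575/962 → turn +1·90°
n=5: pose=(6,-7,N); sL=18/17, sR=90/13; mL=45/13, mR=-1296/221; mL+mR=-531/221 → advance -1; mR−mL=-2061/221 → turn -1·90°
n=6: pose=(6,-8,E); sL=9/2, sR=9/8; mL=9/16, mR=27/8; mL+mR=63/16 → advance +1; mR−mL=45/16 → turn +1·90°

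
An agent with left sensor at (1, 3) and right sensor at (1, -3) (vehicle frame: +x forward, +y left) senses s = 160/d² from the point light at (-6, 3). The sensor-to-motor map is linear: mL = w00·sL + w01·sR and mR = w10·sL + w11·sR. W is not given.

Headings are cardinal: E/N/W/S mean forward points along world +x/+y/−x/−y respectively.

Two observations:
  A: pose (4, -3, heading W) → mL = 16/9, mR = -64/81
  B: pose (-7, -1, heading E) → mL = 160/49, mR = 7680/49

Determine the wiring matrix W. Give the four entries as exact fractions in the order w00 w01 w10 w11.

obs A: pose=(4,-3,W) → sL=80/81, sR=16/9, mL=16/9, mR=-64/81
obs B: pose=(-7,-1,E) → sL=160, sR=160/49, mL=160/49, mR=7680/49
sensor matrix S = [[80/81, 16/9], [160, 160/49]]; det S = -1116160/3969
solve [mL_A; mL_B] = S·[w00; w01] and [mR_A; mR_B] = S·[w10; w11]:
  w00 = 0, w01 = 1, w10 = 1, w11 = -1

0 1 1 -1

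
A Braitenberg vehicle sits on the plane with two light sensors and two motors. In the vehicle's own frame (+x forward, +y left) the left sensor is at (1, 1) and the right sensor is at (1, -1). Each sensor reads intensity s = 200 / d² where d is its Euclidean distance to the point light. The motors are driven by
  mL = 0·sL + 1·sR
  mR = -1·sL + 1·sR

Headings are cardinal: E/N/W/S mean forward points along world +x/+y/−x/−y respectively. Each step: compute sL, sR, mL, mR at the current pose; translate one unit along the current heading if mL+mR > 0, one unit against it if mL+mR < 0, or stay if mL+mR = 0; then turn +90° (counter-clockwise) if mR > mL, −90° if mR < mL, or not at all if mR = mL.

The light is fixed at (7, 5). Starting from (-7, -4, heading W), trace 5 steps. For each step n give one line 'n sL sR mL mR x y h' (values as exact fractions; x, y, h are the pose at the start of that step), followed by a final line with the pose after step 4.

0 8/13 200/289 200/289 288/3757 -7 -4 W
1 5/8 10/13 10/13 15/104 -8 -4 N
2 40/49 200/277 200/277 -1280/13573 -8 -3 E
3 4/5 100/153 100/153 -112/765 -7 -3 S
4 8/13 200/289 200/289 288/3757 -7 -4 W
final -8 -4 N

n=0: pose=(-7,-4,W); sL=8/13, sR=200/289; mL=200/289, mR=288/3757; mL+mR=2888/3757 → advance +1; mR−mL=-8/13 → turn -1·90°
n=1: pose=(-8,-4,N); sL=5/8, sR=10/13; mL=10/13, mR=15/104; mL+mR=95/104 → advance +1; mR−mL=-5/8 → turn -1·90°
n=2: pose=(-8,-3,E); sL=40/49, sR=200/277; mL=200/277, mR=-1280/13573; mL+mR=8520/13573 → advance +1; mR−mL=-40/49 → turn -1·90°
n=3: pose=(-7,-3,S); sL=4/5, sR=100/153; mL=100/153, mR=-112/765; mL+mR=388/765 → advance +1; mR−mL=-4/5 → turn -1·90°
n=4: pose=(-7,-4,W); sL=8/13, sR=200/289; mL=200/289, mR=288/3757; mL+mR=2888/3757 → advance +1; mR−mL=-8/13 → turn -1·90°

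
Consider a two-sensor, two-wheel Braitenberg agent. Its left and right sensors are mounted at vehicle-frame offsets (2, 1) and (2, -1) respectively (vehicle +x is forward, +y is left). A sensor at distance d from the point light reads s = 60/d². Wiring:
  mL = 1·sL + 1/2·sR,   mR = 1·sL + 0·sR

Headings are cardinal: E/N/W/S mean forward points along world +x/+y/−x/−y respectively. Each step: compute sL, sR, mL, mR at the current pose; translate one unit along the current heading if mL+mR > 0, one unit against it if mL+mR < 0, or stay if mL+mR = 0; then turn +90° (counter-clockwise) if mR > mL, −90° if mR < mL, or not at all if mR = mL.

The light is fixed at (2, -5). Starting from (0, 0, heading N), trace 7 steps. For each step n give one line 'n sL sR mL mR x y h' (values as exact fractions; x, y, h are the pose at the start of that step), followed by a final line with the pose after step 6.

0 30/29 6/5 237/145 30/29 0 0 N
1 60/49 12/5 594/245 60/49 0 1 E
2 15/4 3 21/4 15/4 1 1 S
3 12/5 4/3 46/15 12/5 1 0 W
4 30/29 6/5 237/145 30/29 0 0 N
5 60/49 12/5 594/245 60/49 0 1 E
6 15/4 3 21/4 15/4 1 1 S
final 1 0 W

n=0: pose=(0,0,N); sL=30/29, sR=6/5; mL=237/145, mR=30/29; mL+mR=387/145 → advance +1; mR−mL=-3/5 → turn -1·90°
n=1: pose=(0,1,E); sL=60/49, sR=12/5; mL=594/245, mR=60/49; mL+mR=894/245 → advance +1; mR−mL=-6/5 → turn -1·90°
n=2: pose=(1,1,S); sL=15/4, sR=3; mL=21/4, mR=15/4; mL+mR=9 → advance +1; mR−mL=-3/2 → turn -1·90°
n=3: pose=(1,0,W); sL=12/5, sR=4/3; mL=46/15, mR=12/5; mL+mR=82/15 → advance +1; mR−mL=-2/3 → turn -1·90°
n=4: pose=(0,0,N); sL=30/29, sR=6/5; mL=237/145, mR=30/29; mL+mR=387/145 → advance +1; mR−mL=-3/5 → turn -1·90°
n=5: pose=(0,1,E); sL=60/49, sR=12/5; mL=594/245, mR=60/49; mL+mR=894/245 → advance +1; mR−mL=-6/5 → turn -1·90°
n=6: pose=(1,1,S); sL=15/4, sR=3; mL=21/4, mR=15/4; mL+mR=9 → advance +1; mR−mL=-3/2 → turn -1·90°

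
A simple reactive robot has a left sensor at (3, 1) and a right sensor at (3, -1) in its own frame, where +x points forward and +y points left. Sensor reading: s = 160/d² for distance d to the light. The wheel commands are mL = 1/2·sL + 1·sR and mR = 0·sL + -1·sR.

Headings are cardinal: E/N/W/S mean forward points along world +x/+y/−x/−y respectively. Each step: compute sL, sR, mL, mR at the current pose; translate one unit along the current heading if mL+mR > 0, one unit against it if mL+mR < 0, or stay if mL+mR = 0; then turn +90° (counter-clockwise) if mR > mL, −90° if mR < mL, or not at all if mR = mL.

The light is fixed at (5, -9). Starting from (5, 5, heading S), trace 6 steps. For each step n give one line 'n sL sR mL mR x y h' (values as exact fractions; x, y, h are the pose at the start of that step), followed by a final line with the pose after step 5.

n=0: pose=(5,5,S); sL=80/61, sR=80/61; mL=120/61, mR=-80/61; mL+mR=40/61 → advance +1; mR−mL=-200/61 → turn -1·90°
n=1: pose=(5,4,W); sL=160/153, sR=32/41; mL=8176/6273, mR=-32/41; mL+mR=80/153 → advance +1; mR−mL=-13072/6273 → turn -1·90°
n=2: pose=(4,4,N); sL=8/13, sR=5/8; mL=97/104, mR=-5/8; mL+mR=4/13 → advance +1; mR−mL=-81/52 → turn -1·90°
n=3: pose=(4,5,E); sL=160/229, sR=160/173; mL=50480/39617, mR=-160/173; mL+mR=80/229 → advance +1; mR−mL=-87120/39617 → turn -1·90°
n=4: pose=(5,5,S); sL=80/61, sR=80/61; mL=120/61, mR=-80/61; mL+mR=40/61 → advance +1; mR−mL=-200/61 → turn -1·90°
n=5: pose=(5,4,W); sL=160/153, sR=32/41; mL=8176/6273, mR=-32/41; mL+mR=80/153 → advance +1; mR−mL=-13072/6273 → turn -1·90°

0 80/61 80/61 120/61 -80/61 5 5 S
1 160/153 32/41 8176/6273 -32/41 5 4 W
2 8/13 5/8 97/104 -5/8 4 4 N
3 160/229 160/173 50480/39617 -160/173 4 5 E
4 80/61 80/61 120/61 -80/61 5 5 S
5 160/153 32/41 8176/6273 -32/41 5 4 W
final 4 4 N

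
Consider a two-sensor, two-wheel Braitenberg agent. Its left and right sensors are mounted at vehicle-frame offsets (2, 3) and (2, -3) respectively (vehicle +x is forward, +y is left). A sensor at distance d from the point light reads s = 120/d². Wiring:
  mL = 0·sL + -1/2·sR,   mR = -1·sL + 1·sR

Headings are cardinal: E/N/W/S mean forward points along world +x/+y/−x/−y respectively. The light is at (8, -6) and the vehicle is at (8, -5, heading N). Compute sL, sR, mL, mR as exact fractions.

left sensor world pos  = (5, -3); dL² = 18
right sensor world pos = (11, -3); dR² = 18
sL = 120/18 = 20/3
sR = 120/18 = 20/3
mL = 0·sL + -1/2·sR = -10/3
mR = -1·sL + 1·sR = 0

20/3 20/3 -10/3 0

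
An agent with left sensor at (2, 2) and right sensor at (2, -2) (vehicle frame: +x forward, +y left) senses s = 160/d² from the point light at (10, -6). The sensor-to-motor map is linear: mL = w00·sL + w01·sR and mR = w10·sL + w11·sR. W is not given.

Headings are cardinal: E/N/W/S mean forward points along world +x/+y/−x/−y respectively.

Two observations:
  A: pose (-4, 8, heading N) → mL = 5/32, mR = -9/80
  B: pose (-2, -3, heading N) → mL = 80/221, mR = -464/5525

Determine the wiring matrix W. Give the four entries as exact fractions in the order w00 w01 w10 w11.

1/2 0 -1 1/2

obs A: pose=(-4,8,N) → sL=5/16, sR=2/5, mL=5/32, mR=-9/80
obs B: pose=(-2,-3,N) → sL=160/221, sR=32/25, mL=80/221, mR=-464/5525
sensor matrix S = [[5/16, 2/5], [160/221, 32/25]]; det S = 122/1105
solve [mL_A; mL_B] = S·[w00; w01] and [mR_A; mR_B] = S·[w10; w11]:
  w00 = 1/2, w01 = 0, w10 = -1, w11 = 1/2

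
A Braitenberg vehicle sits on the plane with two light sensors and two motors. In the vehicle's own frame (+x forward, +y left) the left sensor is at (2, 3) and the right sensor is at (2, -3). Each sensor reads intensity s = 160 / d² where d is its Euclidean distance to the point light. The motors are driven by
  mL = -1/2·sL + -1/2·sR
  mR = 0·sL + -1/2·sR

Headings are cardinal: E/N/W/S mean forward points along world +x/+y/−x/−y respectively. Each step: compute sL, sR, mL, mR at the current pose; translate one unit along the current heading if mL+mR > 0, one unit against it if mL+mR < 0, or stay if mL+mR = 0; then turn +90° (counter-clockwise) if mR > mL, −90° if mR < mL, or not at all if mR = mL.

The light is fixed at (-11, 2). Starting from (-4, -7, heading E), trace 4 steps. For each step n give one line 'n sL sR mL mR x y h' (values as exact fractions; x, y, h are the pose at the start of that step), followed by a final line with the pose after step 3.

n=0: pose=(-4,-7,E); sL=160/117, sR=32/45; mL=-608/585, mR=-16/45; mL+mR=-272/195 → advance -1; mR−mL=80/117 → turn +1·90°
n=1: pose=(-5,-7,N); sL=80/29, sR=16/13; mL=-752/377, mR=-8/13; mL+mR=-984/377 → advance -1; mR−mL=40/29 → turn +1·90°
n=2: pose=(-5,-8,W); sL=32/37, sR=32/13; mL=-800/481, mR=-16/13; mL+mR=-1392/481 → advance -1; mR−mL=16/37 → turn +1·90°
n=3: pose=(-4,-8,S); sL=40/61, sR=1; mL=-101/122, mR=-1/2; mL+mR=-81/61 → advance -1; mR−mL=20/61 → turn +1·90°

0 160/117 32/45 -608/585 -16/45 -4 -7 E
1 80/29 16/13 -752/377 -8/13 -5 -7 N
2 32/37 32/13 -800/481 -16/13 -5 -8 W
3 40/61 1 -101/122 -1/2 -4 -8 S
final -4 -7 E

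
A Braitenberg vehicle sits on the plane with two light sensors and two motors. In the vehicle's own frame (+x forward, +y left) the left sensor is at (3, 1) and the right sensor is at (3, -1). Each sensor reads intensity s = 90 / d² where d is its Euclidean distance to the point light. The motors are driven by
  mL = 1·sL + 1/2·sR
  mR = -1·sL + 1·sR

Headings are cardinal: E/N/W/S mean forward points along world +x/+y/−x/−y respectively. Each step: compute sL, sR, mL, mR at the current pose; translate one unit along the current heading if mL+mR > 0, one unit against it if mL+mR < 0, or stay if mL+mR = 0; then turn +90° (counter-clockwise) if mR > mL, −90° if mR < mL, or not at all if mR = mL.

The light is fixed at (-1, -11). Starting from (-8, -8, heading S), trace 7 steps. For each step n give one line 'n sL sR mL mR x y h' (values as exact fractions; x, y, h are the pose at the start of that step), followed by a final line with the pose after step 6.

0 5/2 45/32 205/64 -35/32 -8 -8 S
1 90/101 90/109 14355/11009 -720/11009 -8 -9 W
2 45/53 45/37 5715/3922 720/1961 -9 -9 N
3 90/41 90/29 4455/1189 1080/1189 -9 -8 E
4 5/2 45/32 205/64 -35/32 -8 -8 S
5 90/101 90/109 14355/11009 -720/11009 -8 -9 W
6 45/53 45/37 5715/3922 720/1961 -9 -9 N
final -9 -8 E

n=0: pose=(-8,-8,S); sL=5/2, sR=45/32; mL=205/64, mR=-35/32; mL+mR=135/64 → advance +1; mR−mL=-275/64 → turn -1·90°
n=1: pose=(-8,-9,W); sL=90/101, sR=90/109; mL=14355/11009, mR=-720/11009; mL+mR=135/109 → advance +1; mR−mL=-15075/11009 → turn -1·90°
n=2: pose=(-9,-9,N); sL=45/53, sR=45/37; mL=5715/3922, mR=720/1961; mL+mR=135/74 → advance +1; mR−mL=-4275/3922 → turn -1·90°
n=3: pose=(-9,-8,E); sL=90/41, sR=90/29; mL=4455/1189, mR=1080/1189; mL+mR=135/29 → advance +1; mR−mL=-3375/1189 → turn -1·90°
n=4: pose=(-8,-8,S); sL=5/2, sR=45/32; mL=205/64, mR=-35/32; mL+mR=135/64 → advance +1; mR−mL=-275/64 → turn -1·90°
n=5: pose=(-8,-9,W); sL=90/101, sR=90/109; mL=14355/11009, mR=-720/11009; mL+mR=135/109 → advance +1; mR−mL=-15075/11009 → turn -1·90°
n=6: pose=(-9,-9,N); sL=45/53, sR=45/37; mL=5715/3922, mR=720/1961; mL+mR=135/74 → advance +1; mR−mL=-4275/3922 → turn -1·90°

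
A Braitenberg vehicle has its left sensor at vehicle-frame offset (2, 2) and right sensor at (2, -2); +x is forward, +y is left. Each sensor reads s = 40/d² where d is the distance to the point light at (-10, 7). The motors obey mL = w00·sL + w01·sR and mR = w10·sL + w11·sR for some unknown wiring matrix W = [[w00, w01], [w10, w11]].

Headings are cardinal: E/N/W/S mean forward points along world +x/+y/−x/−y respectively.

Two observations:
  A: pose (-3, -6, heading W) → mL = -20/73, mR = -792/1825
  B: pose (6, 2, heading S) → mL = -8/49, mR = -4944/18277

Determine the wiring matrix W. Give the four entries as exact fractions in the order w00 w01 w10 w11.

0 -1 -1 -1

obs A: pose=(-3,-6,W) → sL=4/25, sR=20/73, mL=-20/73, mR=-792/1825
obs B: pose=(6,2,S) → sL=40/373, sR=8/49, mL=-8/49, mR=-4944/18277
sensor matrix S = [[4/25, 20/73], [40/373, 8/49]]; det S = -108672/33355525
solve [mL_A; mL_B] = S·[w00; w01] and [mR_A; mR_B] = S·[w10; w11]:
  w00 = 0, w01 = -1, w10 = -1, w11 = -1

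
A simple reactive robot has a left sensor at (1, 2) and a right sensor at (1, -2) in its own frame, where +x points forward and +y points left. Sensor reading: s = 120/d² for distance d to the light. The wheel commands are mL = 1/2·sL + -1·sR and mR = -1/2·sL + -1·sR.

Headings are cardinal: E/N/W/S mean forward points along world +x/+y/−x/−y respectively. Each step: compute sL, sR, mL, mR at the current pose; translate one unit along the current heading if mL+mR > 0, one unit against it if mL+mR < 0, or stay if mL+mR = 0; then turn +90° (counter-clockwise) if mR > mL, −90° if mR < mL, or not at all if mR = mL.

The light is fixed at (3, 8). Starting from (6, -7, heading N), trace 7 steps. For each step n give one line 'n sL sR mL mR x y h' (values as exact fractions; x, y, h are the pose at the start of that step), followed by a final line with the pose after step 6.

n=0: pose=(6,-7,N); sL=120/197, sR=120/221; mL=-10380/43537, mR=-36900/43537; mL+mR=-240/221 → advance -1; mR−mL=-120/197 → turn -1·90°
n=1: pose=(6,-8,E); sL=30/53, sR=6/17; mL=-63/901, mR=-573/901; mL+mR=-12/17 → advance -1; mR−mL=-30/53 → turn -1·90°
n=2: pose=(5,-8,S); sL=24/61, sR=120/289; mL=-3852/17629, mR=-10788/17629; mL+mR=-240/289 → advance -1; mR−mL=-24/61 → turn -1·90°
n=3: pose=(5,-7,W); sL=12/29, sR=12/17; mL=-246/493, mR=-450/493; mL+mR=-24/17 → advance -1; mR−mL=-12/29 → turn -1·90°
n=4: pose=(6,-7,N); sL=120/197, sR=120/221; mL=-10380/43537, mR=-36900/43537; mL+mR=-240/221 → advance -1; mR−mL=-120/197 → turn -1·90°
n=5: pose=(6,-8,E); sL=30/53, sR=6/17; mL=-63/901, mR=-573/901; mL+mR=-12/17 → advance -1; mR−mL=-30/53 → turn -1·90°
n=6: pose=(5,-8,S); sL=24/61, sR=120/289; mL=-3852/17629, mR=-10788/17629; mL+mR=-240/289 → advance -1; mR−mL=-24/61 → turn -1·90°

0 120/197 120/221 -10380/43537 -36900/43537 6 -7 N
1 30/53 6/17 -63/901 -573/901 6 -8 E
2 24/61 120/289 -3852/17629 -10788/17629 5 -8 S
3 12/29 12/17 -246/493 -450/493 5 -7 W
4 120/197 120/221 -10380/43537 -36900/43537 6 -7 N
5 30/53 6/17 -63/901 -573/901 6 -8 E
6 24/61 120/289 -3852/17629 -10788/17629 5 -8 S
final 5 -7 W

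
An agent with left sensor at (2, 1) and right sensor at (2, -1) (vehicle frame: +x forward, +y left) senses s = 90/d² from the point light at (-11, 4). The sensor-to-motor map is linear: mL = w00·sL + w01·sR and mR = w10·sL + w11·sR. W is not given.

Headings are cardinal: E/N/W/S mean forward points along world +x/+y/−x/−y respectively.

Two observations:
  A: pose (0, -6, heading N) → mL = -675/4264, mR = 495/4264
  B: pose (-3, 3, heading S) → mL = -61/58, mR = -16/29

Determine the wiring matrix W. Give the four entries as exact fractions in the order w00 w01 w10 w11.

1/2 -1 1 -1

obs A: pose=(0,-6,N) → sL=45/82, sR=45/104, mL=-675/4264, mR=495/4264
obs B: pose=(-3,3,S) → sL=1, sR=45/29, mL=-61/58, mR=-16/29
sensor matrix S = [[45/82, 45/104], [1, 45/29]]; det S = 51795/123656
solve [mL_A; mL_B] = S·[w00; w01] and [mR_A; mR_B] = S·[w10; w11]:
  w00 = 1/2, w01 = -1, w10 = 1, w11 = -1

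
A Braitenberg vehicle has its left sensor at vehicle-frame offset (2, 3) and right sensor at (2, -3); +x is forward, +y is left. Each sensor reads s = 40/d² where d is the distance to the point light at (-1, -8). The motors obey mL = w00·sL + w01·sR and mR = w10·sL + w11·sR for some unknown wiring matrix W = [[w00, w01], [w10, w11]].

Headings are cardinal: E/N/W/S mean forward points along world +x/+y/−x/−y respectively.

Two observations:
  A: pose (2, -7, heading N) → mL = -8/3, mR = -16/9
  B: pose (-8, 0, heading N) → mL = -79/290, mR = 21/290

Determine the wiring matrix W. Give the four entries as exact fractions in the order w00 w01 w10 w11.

-1/2 -1/2 -1/2 1/2

obs A: pose=(2,-7,N) → sL=40/9, sR=8/9, mL=-8/3, mR=-16/9
obs B: pose=(-8,0,N) → sL=1/5, sR=10/29, mL=-79/290, mR=21/290
sensor matrix S = [[40/9, 8/9], [1/5, 10/29]]; det S = 1768/1305
solve [mL_A; mL_B] = S·[w00; w01] and [mR_A; mR_B] = S·[w10; w11]:
  w00 = -1/2, w01 = -1/2, w10 = -1/2, w11 = 1/2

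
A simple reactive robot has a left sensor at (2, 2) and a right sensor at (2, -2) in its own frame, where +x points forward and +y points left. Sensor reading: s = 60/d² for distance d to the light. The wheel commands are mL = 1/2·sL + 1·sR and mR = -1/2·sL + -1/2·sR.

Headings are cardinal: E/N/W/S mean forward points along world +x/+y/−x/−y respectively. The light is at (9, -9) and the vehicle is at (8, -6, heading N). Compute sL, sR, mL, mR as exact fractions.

30/17 30/13 705/221 -450/221

left sensor world pos  = (6, -4); dL² = 34
right sensor world pos = (10, -4); dR² = 26
sL = 60/34 = 30/17
sR = 60/26 = 30/13
mL = 1/2·sL + 1·sR = 705/221
mR = -1/2·sL + -1/2·sR = -450/221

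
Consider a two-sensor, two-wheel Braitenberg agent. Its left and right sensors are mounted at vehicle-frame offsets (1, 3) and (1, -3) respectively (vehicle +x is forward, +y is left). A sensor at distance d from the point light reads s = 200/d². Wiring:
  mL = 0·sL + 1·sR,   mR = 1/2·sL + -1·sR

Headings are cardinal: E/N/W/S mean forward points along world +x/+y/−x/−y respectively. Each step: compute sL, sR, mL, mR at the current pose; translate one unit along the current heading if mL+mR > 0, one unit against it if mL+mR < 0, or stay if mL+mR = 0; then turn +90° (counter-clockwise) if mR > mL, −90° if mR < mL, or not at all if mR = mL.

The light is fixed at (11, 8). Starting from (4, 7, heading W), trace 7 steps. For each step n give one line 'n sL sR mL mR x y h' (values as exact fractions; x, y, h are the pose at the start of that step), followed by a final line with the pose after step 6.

0 5/2 50/17 50/17 -115/68 4 7 W
1 200/121 8 8 -868/121 3 7 N
2 100/29 100/29 100/29 -50/29 3 8 E
3 200/17 200/101 200/101 6700/1717 4 8 S
4 5 50/13 50/13 -35/26 4 7 E
5 200/13 40/17 40/17 1180/221 5 7 S
6 100/13 4 4 -2/13 5 6 E
final 6 6 S

n=0: pose=(4,7,W); sL=5/2, sR=50/17; mL=50/17, mR=-115/68; mL+mR=5/4 → advance +1; mR−mL=-315/68 → turn -1·90°
n=1: pose=(3,7,N); sL=200/121, sR=8; mL=8, mR=-868/121; mL+mR=100/121 → advance +1; mR−mL=-1836/121 → turn -1·90°
n=2: pose=(3,8,E); sL=100/29, sR=100/29; mL=100/29, mR=-50/29; mL+mR=50/29 → advance +1; mR−mL=-150/29 → turn -1·90°
n=3: pose=(4,8,S); sL=200/17, sR=200/101; mL=200/101, mR=6700/1717; mL+mR=100/17 → advance +1; mR−mL=3300/1717 → turn +1·90°
n=4: pose=(4,7,E); sL=5, sR=50/13; mL=50/13, mR=-35/26; mL+mR=5/2 → advance +1; mR−mL=-135/26 → turn -1·90°
n=5: pose=(5,7,S); sL=200/13, sR=40/17; mL=40/17, mR=1180/221; mL+mR=100/13 → advance +1; mR−mL=660/221 → turn +1·90°
n=6: pose=(5,6,E); sL=100/13, sR=4; mL=4, mR=-2/13; mL+mR=50/13 → advance +1; mR−mL=-54/13 → turn -1·90°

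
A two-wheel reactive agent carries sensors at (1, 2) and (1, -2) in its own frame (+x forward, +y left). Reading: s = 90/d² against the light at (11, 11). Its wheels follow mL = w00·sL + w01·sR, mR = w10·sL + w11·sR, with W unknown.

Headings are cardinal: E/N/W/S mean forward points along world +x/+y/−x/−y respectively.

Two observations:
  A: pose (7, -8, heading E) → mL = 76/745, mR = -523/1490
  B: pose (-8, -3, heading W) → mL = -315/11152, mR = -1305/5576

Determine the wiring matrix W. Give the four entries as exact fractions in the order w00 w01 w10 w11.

obs A: pose=(7,-8,E) → sL=45/149, sR=1/5, mL=76/745, mR=-523/1490
obs B: pose=(-8,-3,W) → sL=45/328, sR=45/272, mL=-315/11152, mR=-1305/5576
sensor matrix S = [[45/149, 1/5], [45/328, 45/272]]; det S = 37431/1661648
solve [mL_A; mL_B] = S·[w00; w01] and [mR_A; mR_B] = S·[w10; w11]:
  w00 = 1, w01 = -1, w10 = -1/2, w11 = -1

1 -1 -1/2 -1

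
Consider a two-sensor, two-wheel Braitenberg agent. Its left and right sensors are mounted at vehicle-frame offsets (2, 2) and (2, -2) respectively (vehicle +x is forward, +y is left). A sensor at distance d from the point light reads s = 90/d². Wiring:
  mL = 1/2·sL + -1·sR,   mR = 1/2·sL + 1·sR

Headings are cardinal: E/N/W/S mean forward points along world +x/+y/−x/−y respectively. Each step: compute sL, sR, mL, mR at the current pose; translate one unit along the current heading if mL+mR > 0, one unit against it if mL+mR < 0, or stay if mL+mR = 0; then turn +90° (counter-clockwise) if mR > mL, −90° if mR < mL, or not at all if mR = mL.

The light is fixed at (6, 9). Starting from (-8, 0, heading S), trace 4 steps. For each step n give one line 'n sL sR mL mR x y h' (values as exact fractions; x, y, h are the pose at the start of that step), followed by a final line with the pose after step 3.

0 18/53 90/377 -1377/19981 8163/19981 -8 0 S
1 45/104 5/16 -5/52 55/104 -8 -1 E
2 90/289 18/37 -3537/10693 6867/10693 -7 -1 N
3 45/173 45/137 -9405/47402 21735/47402 -7 0 W
final -8 0 S

n=0: pose=(-8,0,S); sL=18/53, sR=90/377; mL=-1377/19981, mR=8163/19981; mL+mR=18/53 → advance +1; mR−mL=180/377 → turn +1·90°
n=1: pose=(-8,-1,E); sL=45/104, sR=5/16; mL=-5/52, mR=55/104; mL+mR=45/104 → advance +1; mR−mL=5/8 → turn +1·90°
n=2: pose=(-7,-1,N); sL=90/289, sR=18/37; mL=-3537/10693, mR=6867/10693; mL+mR=90/289 → advance +1; mR−mL=36/37 → turn +1·90°
n=3: pose=(-7,0,W); sL=45/173, sR=45/137; mL=-9405/47402, mR=21735/47402; mL+mR=45/173 → advance +1; mR−mL=90/137 → turn +1·90°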